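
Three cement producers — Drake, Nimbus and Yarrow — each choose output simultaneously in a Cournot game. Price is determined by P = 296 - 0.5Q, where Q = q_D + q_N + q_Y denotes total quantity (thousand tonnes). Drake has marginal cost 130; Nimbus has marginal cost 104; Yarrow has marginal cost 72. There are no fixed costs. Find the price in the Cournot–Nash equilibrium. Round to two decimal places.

Drake's profit: π_D = (296 - 0.5Q)q_D - (130q_D). Setting ∂π_D/∂q_D = 0: 166 - q_D - (1/2)(q_N + q_Y) = 0.
Nimbus's profit: π_N = (296 - 0.5Q)q_N - (104q_N). Setting ∂π_N/∂q_N = 0: 192 - q_N - (1/2)(q_D + q_Y) = 0.
Yarrow's first-order condition: 224 - q_Y - (1/2)(q_D + q_N) = 0.
Adding the 3 first-order conditions: 582 − 2Q = 0, so Q = 291.
Back-substituting: q_D = (166 − 291/2)/(1/2) = 41, q_N = (192 − 291/2)/(1/2) = 93, q_Y = (224 − 291/2)/(1/2) = 157.
Total output Q = 291, so price P = 296 - (1/2)·291 = 301/2.

150.50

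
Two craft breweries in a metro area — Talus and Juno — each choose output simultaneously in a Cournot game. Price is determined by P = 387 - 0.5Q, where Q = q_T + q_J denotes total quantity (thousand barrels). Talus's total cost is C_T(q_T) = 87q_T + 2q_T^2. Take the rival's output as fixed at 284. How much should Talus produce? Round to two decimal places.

With the rival's output fixed at 284, Talus's profit is π_T = (387 - (1/2)·284 - (1/2)q_T)q_T - (87q_T + 2q_T²) = (245 - (1/2)q_T)q_T - (87q_T + 2q_T²).
∂π_T/∂q_T = 158 - 5q_T = 0, so q_T = 158/5.

31.60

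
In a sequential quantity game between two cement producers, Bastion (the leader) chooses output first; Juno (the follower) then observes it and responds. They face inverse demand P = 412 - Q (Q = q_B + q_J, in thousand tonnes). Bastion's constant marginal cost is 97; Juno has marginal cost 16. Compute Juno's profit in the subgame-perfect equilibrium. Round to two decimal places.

The follower Juno best-responds to any q_B: π_J = (412 - Q)q_J - 16q_J.
∂π_J/∂q_J = 396 - q_B - 2q_J = 0 gives the reaction function q_J = (396 - q_B)/2.
The leader anticipates this reaction. Substituting into P = 412 - Q gives P = 214 - (1/2)q_B, so π_B = (214 - (1/2)q_B)q_B - 97q_B.
Maximising: ∂π_B/∂q_B = 117 - q_B = 0, giving q_B = 117.
Then q_J = (396 - 117)/2 = 279/2.
Price P = 412 - 513/2 = 311/2.
Juno's profit: (311/2 - 16)·(279/2) = 19460.2500.

19460.25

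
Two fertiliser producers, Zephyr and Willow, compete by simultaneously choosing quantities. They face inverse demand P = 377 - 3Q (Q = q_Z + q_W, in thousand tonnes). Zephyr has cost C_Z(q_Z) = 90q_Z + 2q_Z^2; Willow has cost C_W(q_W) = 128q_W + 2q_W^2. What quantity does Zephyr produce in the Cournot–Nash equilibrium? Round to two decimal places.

Zephyr's profit: π_Z = (377 - 3Q)q_Z - (90q_Z + 2q_Z²). Setting ∂π_Z/∂q_Z = 0: 287 - 10q_Z - 3(q_W) = 0.
Willow's first-order condition: 249 - 10q_W - 3(q_Z) = 0.
Rearranging gives the reaction functions q_Z = (287 - 3q_W)/10 and q_W = (249 - 3q_Z)/10.
Solving the pair: q_Z = 23.3297, q_W = 1629/91.

23.33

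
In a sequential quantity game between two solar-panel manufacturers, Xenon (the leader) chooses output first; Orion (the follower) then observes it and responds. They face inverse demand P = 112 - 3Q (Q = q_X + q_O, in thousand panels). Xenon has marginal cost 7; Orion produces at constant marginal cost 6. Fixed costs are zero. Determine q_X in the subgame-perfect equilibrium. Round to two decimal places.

17.33

Solve by backward induction. Given q_X, the follower Orion maximises π_O = (112 - 3q_X - 3q_O)q_O - 6q_O.
Setting the follower's marginal profit to zero, 106 - 3q_X - 6q_O = 0, i.e. q_O = (106 - 3q_X)/6.
The leader anticipates this reaction. Substituting into P = 112 - 3Q gives P = 59 - (3/2)q_X, so π_X = (59 - (3/2)q_X)q_X - 7q_X.
Leader FOC: 52 - 3q_X = 0, so q_X = 52/3.
Then q_O = (106 - 3·(52/3))/6 = 9.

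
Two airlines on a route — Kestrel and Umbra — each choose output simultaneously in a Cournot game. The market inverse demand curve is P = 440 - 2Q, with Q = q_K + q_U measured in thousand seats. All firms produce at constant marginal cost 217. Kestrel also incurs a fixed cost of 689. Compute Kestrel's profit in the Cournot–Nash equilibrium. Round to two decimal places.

A representative firm's profit is π_i = q_i(440 - 2Q) - 217q_i.
Setting ∂π_i/∂q_i = 0 with rivals' quantities fixed: 223 - 4q_i - 2q_j = 0.
With identical firms every q_j equals q_i, so q_j = q_i and 223 = 6q_i, giving q_i = 223/6.
Price P = 440 - 2·(223/3) = 874/3.
Kestrel's profit: (874/3 - 217)·(223/6) - 689 = 2073.7222.

2073.72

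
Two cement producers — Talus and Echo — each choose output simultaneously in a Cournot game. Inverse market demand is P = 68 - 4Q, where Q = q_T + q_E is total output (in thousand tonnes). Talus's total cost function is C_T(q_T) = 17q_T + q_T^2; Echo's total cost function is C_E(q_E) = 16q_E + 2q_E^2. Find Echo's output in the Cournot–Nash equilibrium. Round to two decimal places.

Talus's profit: π_T = (68 - 4Q)q_T - (17q_T + q_T²). Setting ∂π_T/∂q_T = 0: 51 - 10q_T - 4(q_E) = 0.
Echo's first-order condition: 52 - 12q_E - 4(q_T) = 0.
Rearranging gives the reaction functions q_T = (51 - 4q_E)/10 and q_E = (52 - 4q_T)/12.
Substituting one into the other gives q_T = 101/26 and q_E = 79/26.

3.04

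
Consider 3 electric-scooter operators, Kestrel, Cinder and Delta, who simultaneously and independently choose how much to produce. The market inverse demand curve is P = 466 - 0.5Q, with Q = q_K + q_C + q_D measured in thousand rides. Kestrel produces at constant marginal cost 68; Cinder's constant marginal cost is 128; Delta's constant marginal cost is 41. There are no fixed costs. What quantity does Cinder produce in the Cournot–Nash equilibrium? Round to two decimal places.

Kestrel's profit: π_K = (466 - 0.5Q)q_K - (68q_K). Setting ∂π_K/∂q_K = 0: 398 - q_K - (1/2)(q_C + q_D) = 0.
Cinder's first-order condition: 338 - q_C - (1/2)(q_K + q_D) = 0.
Delta's profit: π_D = (466 - 0.5Q)q_D - (41q_D). Setting ∂π_D/∂q_D = 0: 425 - q_D - (1/2)(q_K + q_C) = 0.
Adding the 3 first-order conditions: 1161 − 2Q = 0, so Q = 1161/2.
Back-substituting: q_K = (398 − 1161/4)/(1/2) = 431/2, q_C = (338 − 1161/4)/(1/2) = 191/2, q_D = (425 − 1161/4)/(1/2) = 539/2.

95.50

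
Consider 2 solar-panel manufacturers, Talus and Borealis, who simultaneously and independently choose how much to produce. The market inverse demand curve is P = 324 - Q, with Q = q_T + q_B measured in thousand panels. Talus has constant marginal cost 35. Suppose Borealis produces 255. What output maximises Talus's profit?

With the rival's output fixed at 255, Talus's profit is π_T = (324 - 255 - q_T)q_T - (35q_T) = (69 - q_T)q_T - (35q_T).
∂π_T/∂q_T = 34 - 2q_T = 0, so q_T = 17.

17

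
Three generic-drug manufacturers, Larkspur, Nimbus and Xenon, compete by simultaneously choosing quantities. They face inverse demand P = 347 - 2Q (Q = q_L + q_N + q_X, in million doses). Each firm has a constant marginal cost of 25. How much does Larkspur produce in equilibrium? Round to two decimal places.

A representative firm's profit is π_i = q_i(347 - 2Q) - 25q_i.
First-order condition (treating rivals' output as given): 322 - 4q_i - 2·Σ_{j≠i} q_j = 0.
By symmetry each firm produces the same amount; substituting Σ_{j≠i} q_j = 2q_i yields q_i = 322/8 = 161/4.

40.25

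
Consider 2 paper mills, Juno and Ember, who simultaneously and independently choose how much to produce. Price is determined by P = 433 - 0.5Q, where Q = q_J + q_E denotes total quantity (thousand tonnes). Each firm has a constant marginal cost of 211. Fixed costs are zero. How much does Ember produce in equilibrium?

148

A representative firm's profit is π_i = q_i(433 - 0.5Q) - 211q_i.
Setting ∂π_i/∂q_i = 0 with rivals' quantities fixed: 222 - q_i - (1/2)q_j = 0.
With identical firms every q_j equals q_i, so q_j = q_i and 222 = (3/2)q_i, giving q_i = 148.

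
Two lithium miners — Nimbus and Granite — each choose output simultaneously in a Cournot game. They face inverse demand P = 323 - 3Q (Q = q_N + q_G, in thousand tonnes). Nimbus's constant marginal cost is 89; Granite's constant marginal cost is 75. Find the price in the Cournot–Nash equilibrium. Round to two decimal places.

Nimbus's profit: π_N = (323 - 3Q)q_N - (89q_N). Setting ∂π_N/∂q_N = 0: 234 - 6q_N - 3(q_G) = 0.
Granite's first-order condition: 248 - 6q_G - 3(q_N) = 0.
Best responses: q_N = (234 - 3q_G)/6, q_G = (248 - 3q_N)/6.
Substituting one into the other gives q_N = 220/9 and q_G = 262/9.
Total output Q = 482/9, so price P = 323 - 3·(482/9) = 487/3.

162.33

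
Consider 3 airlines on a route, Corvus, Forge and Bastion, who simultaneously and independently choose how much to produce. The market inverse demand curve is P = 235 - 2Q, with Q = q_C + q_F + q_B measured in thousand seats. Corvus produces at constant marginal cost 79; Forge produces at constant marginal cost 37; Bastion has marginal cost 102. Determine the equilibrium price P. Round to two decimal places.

113.25

Corvus's profit: π_C = (235 - 2Q)q_C - (79q_C). Setting ∂π_C/∂q_C = 0: 156 - 4q_C - 2(q_F + q_B) = 0.
Forge's first-order condition: 198 - 4q_F - 2(q_C + q_B) = 0.
Bastion's first-order condition: 133 - 4q_B - 2(q_C + q_F) = 0.
Adding the 3 conditions: 487 − 4Q − 4Q = 0, i.e. Q = 487/8.
Back-substituting: q_C = (156 − 487/4)/2 = 137/8, q_F = (198 − 487/4)/2 = 305/8, q_B = (133 − 487/4)/2 = 45/8.
Total output Q = 487/8, so price P = 235 - 2·(487/8) = 453/4.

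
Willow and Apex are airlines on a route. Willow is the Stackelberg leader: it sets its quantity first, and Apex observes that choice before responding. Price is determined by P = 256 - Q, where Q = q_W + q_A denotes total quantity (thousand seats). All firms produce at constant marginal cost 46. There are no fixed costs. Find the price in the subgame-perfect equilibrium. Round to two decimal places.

The follower Apex best-responds to any q_W: π_A = (256 - Q)q_A - 46q_A.
Follower FOC: 210 - q_W - 2q_A = 0, so q_A(q_W) = (210 - q_W)/2.
Willow substitutes q_A(q_W) into its own profit: π_W = q_W(256 - q_W - (210 - q_W)/2) - 46q_W = (151 - (1/2)q_W)q_W - 46q_W.
The leader's first-order condition 105 - q_W = 0 yields q_W = 105.
Then q_A = (210 - 105)/2 = 105/2.
Total output Q = 315/2, so price P = 256 - 315/2 = 197/2.

98.50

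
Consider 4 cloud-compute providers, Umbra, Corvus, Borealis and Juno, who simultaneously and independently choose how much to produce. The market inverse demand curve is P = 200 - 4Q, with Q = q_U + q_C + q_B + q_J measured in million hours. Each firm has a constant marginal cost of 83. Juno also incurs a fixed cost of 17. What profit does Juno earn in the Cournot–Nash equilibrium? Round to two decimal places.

A representative firm's profit is π_i = q_i(200 - 4Q) - 83q_i.
First-order condition (treating rivals' output as given): 117 - 8q_i - 4·Σ_{j≠i} q_j = 0.
With identical firms every q_j equals q_i, so Σ_{j≠i} q_j = 3q_i and 117 = 20q_i, giving q_i = 117/20.
Price P = 200 - 4·(117/5) = 532/5.
Juno's profit: (532/5 - 83)·(117/20) - 17 = 119.8900.

119.89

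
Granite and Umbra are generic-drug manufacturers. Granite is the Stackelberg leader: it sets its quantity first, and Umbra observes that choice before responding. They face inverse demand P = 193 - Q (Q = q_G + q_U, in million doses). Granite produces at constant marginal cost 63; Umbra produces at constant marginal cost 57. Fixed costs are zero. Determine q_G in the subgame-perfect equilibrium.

62

Solve by backward induction. Given q_G, the follower Umbra maximises π_U = (193 - q_G - q_U)q_U - 57q_U.
Follower FOC: 136 - q_G - 2q_U = 0, so q_U(q_G) = (136 - q_G)/2.
Granite substitutes q_U(q_G) into its own profit: π_G = q_G(193 - q_G - (136 - q_G)/2) - 63q_G = (125 - (1/2)q_G)q_G - 63q_G.
The leader's first-order condition 62 - q_G = 0 yields q_G = 62.
Then q_U = (136 - 62)/2 = 37.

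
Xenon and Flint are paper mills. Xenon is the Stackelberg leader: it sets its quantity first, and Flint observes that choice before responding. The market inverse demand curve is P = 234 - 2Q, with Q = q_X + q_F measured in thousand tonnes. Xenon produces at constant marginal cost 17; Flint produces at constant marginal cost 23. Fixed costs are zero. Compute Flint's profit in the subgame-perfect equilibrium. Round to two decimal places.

1237.53

The follower Flint best-responds to any q_X: π_F = (234 - 2Q)q_F - 23q_F.
Follower FOC: 211 - 2q_X - 4q_F = 0, so q_F(q_X) = (211 - 2q_X)/4.
Xenon substitutes q_F(q_X) into its own profit: π_X = q_X(234 - 2q_X - (211 - 2q_X)/2) - 17q_X = (257/2 - q_X)q_X - 17q_X.
Leader FOC: 223/2 - 2q_X = 0, so q_X = 223/4.
Then q_F = (211 - 2·(223/4))/4 = 199/8.
Price P = 234 - 2·(645/8) = 291/4.
Flint's profit: (291/4 - 23)·(199/8) = 1237.5313.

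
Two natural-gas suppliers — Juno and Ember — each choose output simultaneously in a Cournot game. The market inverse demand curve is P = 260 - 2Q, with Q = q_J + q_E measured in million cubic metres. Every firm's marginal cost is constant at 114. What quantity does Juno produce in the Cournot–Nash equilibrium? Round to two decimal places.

A representative firm's profit is π_i = q_i(260 - 2Q) - 114q_i.
Setting ∂π_i/∂q_i = 0 with rivals' quantities fixed: 146 - 4q_i - 2q_j = 0.
By symmetry each firm produces the same amount; substituting q_j = q_i yields q_i = 146/6 = 73/3.

24.33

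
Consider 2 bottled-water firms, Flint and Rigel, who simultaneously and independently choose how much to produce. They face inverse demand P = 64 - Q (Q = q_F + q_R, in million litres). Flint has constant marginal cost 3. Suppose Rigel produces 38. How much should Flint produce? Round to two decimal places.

With the rival's output fixed at 38, Flint's profit is π_F = (64 - 38 - q_F)q_F - (3q_F) = (26 - q_F)q_F - (3q_F).
∂π_F/∂q_F = 23 - 2q_F = 0, so q_F = 23/2.

11.50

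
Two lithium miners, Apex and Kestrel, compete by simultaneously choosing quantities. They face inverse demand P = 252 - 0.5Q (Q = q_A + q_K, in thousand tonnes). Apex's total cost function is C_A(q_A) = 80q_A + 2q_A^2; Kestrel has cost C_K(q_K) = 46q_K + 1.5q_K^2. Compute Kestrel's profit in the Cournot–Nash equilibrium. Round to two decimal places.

Apex's profit: π_A = (252 - 0.5Q)q_A - (80q_A + 2q_A²). Setting ∂π_A/∂q_A = 0: 172 - 5q_A - (1/2)(q_K) = 0.
Kestrel's first-order condition: 206 - 4q_K - (1/2)(q_A) = 0.
Rearranging gives the reaction functions q_A = (172 - (1/2)q_K)/5 and q_K = (206 - (1/2)q_A)/4.
Solving the pair: q_A = 29.6203, q_K = 47.7975.
Price P = 252 - (1/2)·77.4177 = 213.2911.
Kestrel's profit: 213.2911·47.7975 - 46·47.7975 - (3/2)·47.7975² = 4569.1960.

4569.20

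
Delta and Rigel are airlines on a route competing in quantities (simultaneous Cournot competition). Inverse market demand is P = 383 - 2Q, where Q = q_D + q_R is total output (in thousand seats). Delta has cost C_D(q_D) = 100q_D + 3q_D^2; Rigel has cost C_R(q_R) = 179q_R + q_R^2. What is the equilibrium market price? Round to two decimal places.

284.29

Delta's profit: π_D = (383 - 2Q)q_D - (100q_D + 3q_D²). Setting ∂π_D/∂q_D = 0: 283 - 10q_D - 2(q_R) = 0.
Rigel's profit: π_R = (383 - 2Q)q_R - (179q_R + q_R²). Setting ∂π_R/∂q_R = 0: 204 - 6q_R - 2(q_D) = 0.
Rearranging gives the reaction functions q_D = (283 - 2q_R)/10 and q_R = (204 - 2q_D)/6.
Substituting one into the other gives q_D = 645/28 and q_R = 737/28.
Total output Q = 691/14, so price P = 383 - 2·(691/14) = 1990/7.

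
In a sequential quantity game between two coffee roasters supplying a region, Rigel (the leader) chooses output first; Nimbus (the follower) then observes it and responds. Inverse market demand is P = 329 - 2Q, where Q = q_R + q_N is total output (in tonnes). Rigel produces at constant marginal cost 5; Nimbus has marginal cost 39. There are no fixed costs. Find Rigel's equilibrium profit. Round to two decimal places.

8010.25

Solve by backward induction. Given q_R, the follower Nimbus maximises π_N = (329 - 2q_R - 2q_N)q_N - 39q_N.
∂π_N/∂q_N = 290 - 2q_R - 4q_N = 0 gives the reaction function q_N = (290 - 2q_R)/4.
The leader anticipates this reaction. Substituting into P = 329 - 2Q gives P = 184 - q_R, so π_R = (184 - q_R)q_R - 5q_R.
The leader's first-order condition 179 - 2q_R = 0 yields q_R = 179/2.
Then q_N = (290 - 2·(179/2))/4 = 111/4.
Price P = 329 - 2·(469/4) = 189/2.
Rigel's profit: (189/2 - 5)·(179/2) = 8010.2500.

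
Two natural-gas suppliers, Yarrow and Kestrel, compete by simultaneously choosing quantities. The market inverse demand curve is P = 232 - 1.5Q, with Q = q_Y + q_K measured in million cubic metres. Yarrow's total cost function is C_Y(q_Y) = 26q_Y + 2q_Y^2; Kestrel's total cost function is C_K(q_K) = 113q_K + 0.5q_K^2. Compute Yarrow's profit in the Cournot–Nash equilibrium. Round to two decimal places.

Yarrow's profit: π_Y = (232 - 1.5Q)q_Y - (26q_Y + 2q_Y²). Setting ∂π_Y/∂q_Y = 0: 206 - 7q_Y - (3/2)(q_K) = 0.
Kestrel's first-order condition: 119 - 4q_K - (3/2)(q_Y) = 0.
So q_Y = (206 - (3/2)q_K)/7 and q_K = (119 - (3/2)q_Y)/4.
Substituting one into the other gives q_Y = 25.0680 and q_K = 20.3495.
Price P = 232 - (3/2)·45.4175 = 163.8738.
Yarrow's profit: 163.8738·25.0680 - 26·25.0680 - 2·25.0680² = 2199.4094.

2199.41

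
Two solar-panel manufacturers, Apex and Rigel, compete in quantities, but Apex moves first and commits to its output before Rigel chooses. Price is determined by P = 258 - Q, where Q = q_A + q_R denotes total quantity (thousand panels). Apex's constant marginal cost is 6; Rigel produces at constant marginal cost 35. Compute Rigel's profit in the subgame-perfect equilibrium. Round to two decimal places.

1701.56

Solve by backward induction. Given q_A, the follower Rigel maximises π_R = (258 - q_A - q_R)q_R - 35q_R.
∂π_R/∂q_R = 223 - q_A - 2q_R = 0 gives the reaction function q_R = (223 - q_A)/2.
Apex substitutes q_R(q_A) into its own profit: π_A = q_A(258 - q_A - (223 - q_A)/2) - 6q_A = (293/2 - (1/2)q_A)q_A - 6q_A.
Leader FOC: 281/2 - q_A = 0, so q_A = 281/2.
Then q_R = (223 - 281/2)/2 = 165/4.
Price P = 258 - 727/4 = 305/4.
Rigel's profit: (305/4 - 35)·(165/4) = 1701.5625.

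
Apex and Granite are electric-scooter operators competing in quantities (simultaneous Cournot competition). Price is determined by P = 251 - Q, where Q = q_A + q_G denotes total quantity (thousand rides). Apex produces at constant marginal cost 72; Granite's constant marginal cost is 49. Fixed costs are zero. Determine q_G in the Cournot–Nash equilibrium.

Apex's profit: π_A = (251 - Q)q_A - (72q_A). Setting ∂π_A/∂q_A = 0: 179 - 2q_A - (q_G) = 0.
Granite's profit: π_G = (251 - Q)q_G - (49q_G). Setting ∂π_G/∂q_G = 0: 202 - 2q_G - (q_A) = 0.
So q_A = (179 - q_G)/2 and q_G = (202 - q_A)/2.
Solving the pair: q_A = 52, q_G = 75.

75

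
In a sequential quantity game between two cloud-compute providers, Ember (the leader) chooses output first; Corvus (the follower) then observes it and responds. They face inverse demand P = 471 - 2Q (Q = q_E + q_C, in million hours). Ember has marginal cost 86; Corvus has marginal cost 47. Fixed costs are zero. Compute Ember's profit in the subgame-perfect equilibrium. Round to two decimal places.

7482.25

Solve by backward induction. Given q_E, the follower Corvus maximises π_C = (471 - 2q_E - 2q_C)q_C - 47q_C.
Setting the follower's marginal profit to zero, 424 - 2q_E - 4q_C = 0, i.e. q_C = (424 - 2q_E)/4.
Ember substitutes q_C(q_E) into its own profit: π_E = q_E(471 - 2q_E - (424 - 2q_E)/2) - 86q_E = (259 - q_E)q_E - 86q_E.
Maximising: ∂π_E/∂q_E = 173 - 2q_E = 0, giving q_E = 173/2.
Then q_C = (424 - 2·(173/2))/4 = 251/4.
Price P = 471 - 2·(597/4) = 345/2.
Ember's profit: (345/2 - 86)·(173/2) = 7482.2500.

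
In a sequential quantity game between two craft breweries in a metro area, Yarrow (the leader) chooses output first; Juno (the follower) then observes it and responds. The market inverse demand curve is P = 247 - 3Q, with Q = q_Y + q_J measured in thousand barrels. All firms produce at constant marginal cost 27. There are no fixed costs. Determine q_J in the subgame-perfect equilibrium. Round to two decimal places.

18.33

The follower Juno best-responds to any q_Y: π_J = (247 - 3Q)q_J - 27q_J.
∂π_J/∂q_J = 220 - 3q_Y - 6q_J = 0 gives the reaction function q_J = (220 - 3q_Y)/6.
The leader anticipates this reaction. Substituting into P = 247 - 3Q gives P = 137 - (3/2)q_Y, so π_Y = (137 - (3/2)q_Y)q_Y - 27q_Y.
The leader's first-order condition 110 - 3q_Y = 0 yields q_Y = 110/3.
Then q_J = (220 - 3·(110/3))/6 = 55/3.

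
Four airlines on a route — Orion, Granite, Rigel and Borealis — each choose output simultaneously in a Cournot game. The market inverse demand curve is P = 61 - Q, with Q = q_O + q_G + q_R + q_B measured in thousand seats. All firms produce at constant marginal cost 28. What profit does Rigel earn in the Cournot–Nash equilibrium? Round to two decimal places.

43.56

Each firm earns π_i = (61 - Q)q_i - 28q_i.
Setting ∂π_i/∂q_i = 0 with rivals' quantities fixed: 33 - 2q_i - Σ_{j≠i} q_j = 0.
With identical firms every q_j equals q_i, so Σ_{j≠i} q_j = 3q_i and 33 = 5q_i, giving q_i = 33/5.
Price P = 61 - 132/5 = 173/5.
Rigel's profit: (173/5 - 28)·(33/5) = 1089/25.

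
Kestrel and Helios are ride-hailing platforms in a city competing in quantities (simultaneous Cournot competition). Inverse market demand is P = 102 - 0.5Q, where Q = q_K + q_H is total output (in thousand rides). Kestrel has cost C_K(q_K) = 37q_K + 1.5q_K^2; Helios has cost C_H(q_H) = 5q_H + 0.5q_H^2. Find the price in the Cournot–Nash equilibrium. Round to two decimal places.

Kestrel's profit: π_K = (102 - 0.5Q)q_K - (37q_K + (3/2)q_K²). Setting ∂π_K/∂q_K = 0: 65 - 4q_K - (1/2)(q_H) = 0.
Helios's first-order condition: 97 - 2q_H - (1/2)(q_K) = 0.
Rearranging gives the reaction functions q_K = (65 - (1/2)q_H)/4 and q_H = (97 - (1/2)q_K)/2.
Substituting one into the other gives q_K = 326/31 and q_H = 1422/31.
Total output Q = 1748/31, so price P = 102 - (1/2)·(1748/31) = 73.8065.

73.81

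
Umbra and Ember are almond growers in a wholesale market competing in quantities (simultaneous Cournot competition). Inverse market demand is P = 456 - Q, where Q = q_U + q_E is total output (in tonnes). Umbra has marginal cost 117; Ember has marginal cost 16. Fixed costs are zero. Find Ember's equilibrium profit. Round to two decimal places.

32520.11

Umbra's profit: π_U = (456 - Q)q_U - (117q_U). Setting ∂π_U/∂q_U = 0: 339 - 2q_U - (q_E) = 0.
Ember's profit: π_E = (456 - Q)q_E - (16q_E). Setting ∂π_E/∂q_E = 0: 440 - 2q_E - (q_U) = 0.
Best responses: q_U = (339 - q_E)/2, q_E = (440 - q_U)/2.
Solving the pair: q_U = 238/3, q_E = 541/3.
Price P = 456 - 779/3 = 589/3.
Ember's profit: (589/3 - 16)·(541/3) = 32520.1111.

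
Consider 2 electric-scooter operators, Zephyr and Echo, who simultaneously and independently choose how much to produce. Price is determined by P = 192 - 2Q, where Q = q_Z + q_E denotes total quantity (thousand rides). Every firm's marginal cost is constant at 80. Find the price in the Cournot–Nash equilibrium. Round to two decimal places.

A representative firm's profit is π_i = q_i(192 - 2Q) - 80q_i.
Setting ∂π_i/∂q_i = 0 with rivals' quantities fixed: 112 - 4q_i - 2q_j = 0.
By symmetry each firm produces the same amount; substituting q_j = q_i yields q_i = 112/6 = 56/3.
Total output Q = 112/3, so price P = 192 - 2·(112/3) = 352/3.

117.33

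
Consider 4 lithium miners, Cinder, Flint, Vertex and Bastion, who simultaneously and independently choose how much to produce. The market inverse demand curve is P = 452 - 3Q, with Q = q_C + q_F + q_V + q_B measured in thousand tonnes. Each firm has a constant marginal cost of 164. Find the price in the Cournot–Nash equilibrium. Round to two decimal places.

221.60

A representative firm's profit is π_i = q_i(452 - 3Q) - 164q_i.
First-order condition (treating rivals' output as given): 288 - 6q_i - 3·Σ_{j≠i} q_j = 0.
With identical firms every q_j equals q_i, so Σ_{j≠i} q_j = 3q_i and 288 = 15q_i, giving q_i = 96/5.
Total output Q = 384/5, so price P = 452 - 3·(384/5) = 1108/5.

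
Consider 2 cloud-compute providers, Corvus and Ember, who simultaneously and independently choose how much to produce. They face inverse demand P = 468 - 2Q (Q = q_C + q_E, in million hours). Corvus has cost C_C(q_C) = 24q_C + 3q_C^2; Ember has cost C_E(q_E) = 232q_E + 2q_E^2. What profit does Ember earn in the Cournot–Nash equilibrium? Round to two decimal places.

1500.54

Corvus's profit: π_C = (468 - 2Q)q_C - (24q_C + 3q_C²). Setting ∂π_C/∂q_C = 0: 444 - 10q_C - 2(q_E) = 0.
Ember's first-order condition: 236 - 8q_E - 2(q_C) = 0.
Rearranging gives the reaction functions q_C = (444 - 2q_E)/10 and q_E = (236 - 2q_C)/8.
Solving the pair: q_C = 770/19, q_E = 368/19.
Price P = 468 - 2·(1138/19) = 348.2105.
Ember's profit: 348.2105·(368/19) - 232·(368/19) - 2(368/19)² = 1500.5429.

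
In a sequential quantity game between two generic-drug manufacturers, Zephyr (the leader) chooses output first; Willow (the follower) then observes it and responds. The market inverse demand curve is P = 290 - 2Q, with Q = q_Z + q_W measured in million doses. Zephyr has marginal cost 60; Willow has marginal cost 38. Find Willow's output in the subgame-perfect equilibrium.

37

The follower Willow best-responds to any q_Z: π_W = (290 - 2Q)q_W - 38q_W.
∂π_W/∂q_W = 252 - 2q_Z - 4q_W = 0 gives the reaction function q_W = (252 - 2q_Z)/4.
The leader anticipates this reaction. Substituting into P = 290 - 2Q gives P = 164 - q_Z, so π_Z = (164 - q_Z)q_Z - 60q_Z.
Maximising: ∂π_Z/∂q_Z = 104 - 2q_Z = 0, giving q_Z = 52.
Then q_W = (252 - 2·52)/4 = 37.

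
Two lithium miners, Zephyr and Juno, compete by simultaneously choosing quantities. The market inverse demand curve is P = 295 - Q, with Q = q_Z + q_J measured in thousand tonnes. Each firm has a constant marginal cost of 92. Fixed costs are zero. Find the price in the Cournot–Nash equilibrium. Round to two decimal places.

A representative firm's profit is π_i = q_i(295 - Q) - 92q_i.
First-order condition (treating rivals' output as given): 203 - 2q_i - q_j = 0.
By symmetry each firm produces the same amount; substituting q_j = q_i yields q_i = 203/3.
Total output Q = 406/3, so price P = 295 - 406/3 = 479/3.

159.67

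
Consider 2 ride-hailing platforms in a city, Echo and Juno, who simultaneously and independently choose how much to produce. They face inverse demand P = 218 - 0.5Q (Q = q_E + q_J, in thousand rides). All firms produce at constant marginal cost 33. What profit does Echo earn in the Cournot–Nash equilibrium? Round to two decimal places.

7605.56

Each firm earns π_i = (218 - 0.5Q)q_i - 33q_i.
First-order condition (treating rivals' output as given): 185 - q_i - (1/2)q_j = 0.
With identical firms every q_j equals q_i, so q_j = q_i and 185 = (3/2)q_i, giving q_i = 370/3.
Price P = 218 - (1/2)·(740/3) = 284/3.
Echo's profit: (284/3 - 33)·(370/3) = 7605.5556.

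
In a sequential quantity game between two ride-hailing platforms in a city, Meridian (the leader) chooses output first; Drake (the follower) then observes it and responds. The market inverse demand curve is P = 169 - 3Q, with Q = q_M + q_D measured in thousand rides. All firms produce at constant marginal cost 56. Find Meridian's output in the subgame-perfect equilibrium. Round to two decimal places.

18.83

Solve by backward induction. Given q_M, the follower Drake maximises π_D = (169 - 3q_M - 3q_D)q_D - 56q_D.
Follower FOC: 113 - 3q_M - 6q_D = 0, so q_D(q_M) = (113 - 3q_M)/6.
Meridian substitutes q_D(q_M) into its own profit: π_M = q_M(169 - 3q_M - (113 - 3q_M)/2) - 56q_M = (225/2 - (3/2)q_M)q_M - 56q_M.
The leader's first-order condition 113/2 - 3q_M = 0 yields q_M = 113/6.
Then q_D = (113 - 3·(113/6))/6 = 113/12.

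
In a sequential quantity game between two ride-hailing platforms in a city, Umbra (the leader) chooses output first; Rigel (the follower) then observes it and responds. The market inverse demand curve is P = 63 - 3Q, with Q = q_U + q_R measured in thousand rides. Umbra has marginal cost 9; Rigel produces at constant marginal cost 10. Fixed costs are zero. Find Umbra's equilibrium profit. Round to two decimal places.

126.04

The follower Rigel best-responds to any q_U: π_R = (63 - 3Q)q_R - 10q_R.
Follower FOC: 53 - 3q_U - 6q_R = 0, so q_R(q_U) = (53 - 3q_U)/6.
The leader anticipates this reaction. Substituting into P = 63 - 3Q gives P = 73/2 - (3/2)q_U, so π_U = (73/2 - (3/2)q_U)q_U - 9q_U.
Maximising: ∂π_U/∂q_U = 55/2 - 3q_U = 0, giving q_U = 55/6.
Then q_R = (53 - 3·(55/6))/6 = 17/4.
Price P = 63 - 3·(161/12) = 91/4.
Umbra's profit: (91/4 - 9)·(55/6) = 126.0417.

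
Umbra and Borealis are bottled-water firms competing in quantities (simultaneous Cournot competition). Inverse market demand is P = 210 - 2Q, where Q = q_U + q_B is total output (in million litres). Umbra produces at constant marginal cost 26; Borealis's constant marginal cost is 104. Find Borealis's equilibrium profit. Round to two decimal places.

Umbra's profit: π_U = (210 - 2Q)q_U - (26q_U). Setting ∂π_U/∂q_U = 0: 184 - 4q_U - 2(q_B) = 0.
Borealis's profit: π_B = (210 - 2Q)q_B - (104q_B). Setting ∂π_B/∂q_B = 0: 106 - 4q_B - 2(q_U) = 0.
So q_U = (184 - 2q_B)/4 and q_B = (106 - 2q_U)/4.
Substituting one into the other gives q_U = 131/3 and q_B = 14/3.
Price P = 210 - 2·(145/3) = 340/3.
Borealis's profit: (340/3 - 104)·(14/3) = 392/9.

43.56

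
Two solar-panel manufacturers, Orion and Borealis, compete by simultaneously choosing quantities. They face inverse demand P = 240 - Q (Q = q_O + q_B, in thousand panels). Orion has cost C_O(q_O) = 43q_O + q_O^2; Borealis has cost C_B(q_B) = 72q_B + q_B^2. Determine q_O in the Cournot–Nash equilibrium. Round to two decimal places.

Orion's profit: π_O = (240 - Q)q_O - (43q_O + q_O²). Setting ∂π_O/∂q_O = 0: 197 - 4q_O - (q_B) = 0.
Borealis's first-order condition: 168 - 4q_B - (q_O) = 0.
Rearranging gives the reaction functions q_O = (197 - q_B)/4 and q_B = (168 - q_O)/4.
Solving the pair: q_O = 124/3, q_B = 95/3.

41.33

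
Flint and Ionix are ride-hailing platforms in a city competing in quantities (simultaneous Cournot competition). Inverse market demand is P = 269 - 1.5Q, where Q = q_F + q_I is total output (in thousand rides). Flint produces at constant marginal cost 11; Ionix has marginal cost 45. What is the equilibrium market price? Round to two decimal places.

108.33

Flint's profit: π_F = (269 - 1.5Q)q_F - (11q_F). Setting ∂π_F/∂q_F = 0: 258 - 3q_F - (3/2)(q_I) = 0.
Ionix's first-order condition: 224 - 3q_I - (3/2)(q_F) = 0.
So q_F = (258 - (3/2)q_I)/3 and q_I = (224 - (3/2)q_F)/3.
Substituting one into the other gives q_F = 584/9 and q_I = 380/9.
Total output Q = 964/9, so price P = 269 - (3/2)·(964/9) = 325/3.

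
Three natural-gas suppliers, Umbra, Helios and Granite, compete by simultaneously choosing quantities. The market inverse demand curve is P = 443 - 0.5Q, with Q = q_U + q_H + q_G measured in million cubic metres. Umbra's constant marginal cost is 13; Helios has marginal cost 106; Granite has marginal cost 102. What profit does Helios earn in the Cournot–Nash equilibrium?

Umbra's profit: π_U = (443 - 0.5Q)q_U - (13q_U). Setting ∂π_U/∂q_U = 0: 430 - q_U - (1/2)(q_H + q_G) = 0.
Helios's profit: π_H = (443 - 0.5Q)q_H - (106q_H). Setting ∂π_H/∂q_H = 0: 337 - q_H - (1/2)(q_U + q_G) = 0.
Granite's profit: π_G = (443 - 0.5Q)q_G - (102q_G). Setting ∂π_G/∂q_G = 0: 341 - q_G - (1/2)(q_U + q_H) = 0.
Adding the 3 conditions: 1108 − Q − Q = 0, i.e. Q = 554.
Back-substituting: q_U = (430 − 277)/(1/2) = 306, q_H = (337 − 277)/(1/2) = 120, q_G = (341 − 277)/(1/2) = 128.
Price P = 443 - (1/2)·554 = 166.
Helios's profit: (166 - 106)·120 = 7200.

7200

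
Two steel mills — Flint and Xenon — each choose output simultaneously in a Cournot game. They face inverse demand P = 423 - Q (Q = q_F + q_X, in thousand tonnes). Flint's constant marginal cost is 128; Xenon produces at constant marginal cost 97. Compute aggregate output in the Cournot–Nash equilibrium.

Flint's profit: π_F = (423 - Q)q_F - (128q_F). Setting ∂π_F/∂q_F = 0: 295 - 2q_F - (q_X) = 0.
Xenon's profit: π_X = (423 - Q)q_X - (97q_X). Setting ∂π_X/∂q_X = 0: 326 - 2q_X - (q_F) = 0.
So q_F = (295 - q_X)/2 and q_X = (326 - q_F)/2.
Solving the pair: q_F = 88, q_X = 119.
Total output Q = 88 + 119 = 207.

207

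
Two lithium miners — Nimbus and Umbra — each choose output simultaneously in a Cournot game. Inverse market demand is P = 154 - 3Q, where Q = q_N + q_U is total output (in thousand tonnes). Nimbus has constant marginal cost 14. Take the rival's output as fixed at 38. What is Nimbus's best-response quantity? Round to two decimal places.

4.33

With the rival's output fixed at 38, Nimbus's profit is π_N = (154 - 3·38 - 3q_N)q_N - (14q_N) = (40 - 3q_N)q_N - (14q_N).
∂π_N/∂q_N = 26 - 6q_N = 0, so q_N = 13/3.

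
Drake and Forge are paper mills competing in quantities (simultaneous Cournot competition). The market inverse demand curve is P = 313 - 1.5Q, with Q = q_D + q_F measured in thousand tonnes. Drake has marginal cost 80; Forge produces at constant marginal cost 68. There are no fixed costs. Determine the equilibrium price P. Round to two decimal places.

Drake's profit: π_D = (313 - 1.5Q)q_D - (80q_D). Setting ∂π_D/∂q_D = 0: 233 - 3q_D - (3/2)(q_F) = 0.
Forge's first-order condition: 245 - 3q_F - (3/2)(q_D) = 0.
Best responses: q_D = (233 - (3/2)q_F)/3, q_F = (245 - (3/2)q_D)/3.
Substituting one into the other gives q_D = 442/9 and q_F = 514/9.
Total output Q = 956/9, so price P = 313 - (3/2)·(956/9) = 461/3.

153.67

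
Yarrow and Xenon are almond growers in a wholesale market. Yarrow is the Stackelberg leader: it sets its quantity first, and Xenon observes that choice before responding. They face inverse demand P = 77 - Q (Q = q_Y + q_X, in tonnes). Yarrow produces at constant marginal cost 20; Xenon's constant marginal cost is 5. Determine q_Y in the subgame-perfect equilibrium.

21

Solve by backward induction. Given q_Y, the follower Xenon maximises π_X = (77 - q_Y - q_X)q_X - 5q_X.
Setting the follower's marginal profit to zero, 72 - q_Y - 2q_X = 0, i.e. q_X = (72 - q_Y)/2.
The leader anticipates this reaction. Substituting into P = 77 - Q gives P = 41 - (1/2)q_Y, so π_Y = (41 - (1/2)q_Y)q_Y - 20q_Y.
Leader FOC: 21 - q_Y = 0, so q_Y = 21.
Then q_X = (72 - 21)/2 = 51/2.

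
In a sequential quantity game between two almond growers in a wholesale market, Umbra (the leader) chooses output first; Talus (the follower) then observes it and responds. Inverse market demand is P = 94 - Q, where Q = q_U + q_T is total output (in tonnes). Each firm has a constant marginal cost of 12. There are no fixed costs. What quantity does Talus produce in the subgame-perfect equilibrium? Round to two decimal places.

The follower Talus best-responds to any q_U: π_T = (94 - Q)q_T - 12q_T.
∂π_T/∂q_T = 82 - q_U - 2q_T = 0 gives the reaction function q_T = (82 - q_U)/2.
The leader anticipates this reaction. Substituting into P = 94 - Q gives P = 53 - (1/2)q_U, so π_U = (53 - (1/2)q_U)q_U - 12q_U.
Maximising: ∂π_U/∂q_U = 41 - q_U = 0, giving q_U = 41.
Then q_T = (82 - 41)/2 = 41/2.

20.50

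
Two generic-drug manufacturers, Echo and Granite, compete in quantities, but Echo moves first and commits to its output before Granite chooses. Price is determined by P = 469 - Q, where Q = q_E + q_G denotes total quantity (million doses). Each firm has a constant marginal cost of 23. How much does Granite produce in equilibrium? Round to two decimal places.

The follower Granite best-responds to any q_E: π_G = (469 - Q)q_G - 23q_G.
Follower FOC: 446 - q_E - 2q_G = 0, so q_G(q_E) = (446 - q_E)/2.
The leader anticipates this reaction. Substituting into P = 469 - Q gives P = 246 - (1/2)q_E, so π_E = (246 - (1/2)q_E)q_E - 23q_E.
The leader's first-order condition 223 - q_E = 0 yields q_E = 223.
Then q_G = (446 - 223)/2 = 223/2.

111.50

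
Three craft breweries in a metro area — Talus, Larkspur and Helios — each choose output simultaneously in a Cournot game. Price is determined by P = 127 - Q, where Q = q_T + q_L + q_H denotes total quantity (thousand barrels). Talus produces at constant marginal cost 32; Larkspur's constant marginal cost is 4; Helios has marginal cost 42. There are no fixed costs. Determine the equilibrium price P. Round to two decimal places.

Talus's profit: π_T = (127 - Q)q_T - (32q_T). Setting ∂π_T/∂q_T = 0: 95 - 2q_T - (q_L + q_H) = 0.
Larkspur's profit: π_L = (127 - Q)q_L - (4q_L). Setting ∂π_L/∂q_L = 0: 123 - 2q_L - (q_T + q_H) = 0.
Helios's first-order condition: 85 - 2q_H - (q_T + q_L) = 0.
Adding the 3 first-order conditions: 303 − 4Q = 0, so Q = 303/4.
Back-substituting: q_T = (95 − 303/4) = 77/4, q_L = (123 − 303/4) = 189/4, q_H = (85 − 303/4) = 37/4.
Total output Q = 303/4, so price P = 127 - 303/4 = 205/4.

51.25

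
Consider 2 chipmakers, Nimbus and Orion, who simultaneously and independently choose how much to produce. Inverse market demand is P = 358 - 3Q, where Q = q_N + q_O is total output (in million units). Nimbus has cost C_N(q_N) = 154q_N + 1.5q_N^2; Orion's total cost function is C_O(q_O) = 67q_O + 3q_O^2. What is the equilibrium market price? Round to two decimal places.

249.45

Nimbus's profit: π_N = (358 - 3Q)q_N - (154q_N + (3/2)q_N²). Setting ∂π_N/∂q_N = 0: 204 - 9q_N - 3(q_O) = 0.
Orion's profit: π_O = (358 - 3Q)q_O - (67q_O + 3q_O²). Setting ∂π_O/∂q_O = 0: 291 - 12q_O - 3(q_N) = 0.
Rearranging gives the reaction functions q_N = (204 - 3q_O)/9 and q_O = (291 - 3q_N)/12.
Substituting one into the other gives q_N = 175/11 and q_O = 223/11.
Total output Q = 398/11, so price P = 358 - 3·(398/11) = 249.4545.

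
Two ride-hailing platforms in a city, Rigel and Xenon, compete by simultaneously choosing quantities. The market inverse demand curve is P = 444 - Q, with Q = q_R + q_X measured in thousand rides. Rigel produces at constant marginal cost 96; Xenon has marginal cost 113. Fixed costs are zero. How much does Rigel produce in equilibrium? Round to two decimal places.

Rigel's profit: π_R = (444 - Q)q_R - (96q_R). Setting ∂π_R/∂q_R = 0: 348 - 2q_R - (q_X) = 0.
Xenon's profit: π_X = (444 - Q)q_X - (113q_X). Setting ∂π_X/∂q_X = 0: 331 - 2q_X - (q_R) = 0.
So q_R = (348 - q_X)/2 and q_X = (331 - q_R)/2.
Solving the pair: q_R = 365/3, q_X = 314/3.

121.67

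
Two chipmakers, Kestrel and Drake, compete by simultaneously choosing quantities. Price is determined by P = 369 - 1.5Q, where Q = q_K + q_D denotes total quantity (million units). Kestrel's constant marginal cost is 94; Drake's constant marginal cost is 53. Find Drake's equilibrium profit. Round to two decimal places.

9440.67

Kestrel's profit: π_K = (369 - 1.5Q)q_K - (94q_K). Setting ∂π_K/∂q_K = 0: 275 - 3q_K - (3/2)(q_D) = 0.
Drake's profit: π_D = (369 - 1.5Q)q_D - (53q_D). Setting ∂π_D/∂q_D = 0: 316 - 3q_D - (3/2)(q_K) = 0.
Best responses: q_K = (275 - (3/2)q_D)/3, q_D = (316 - (3/2)q_K)/3.
Substituting one into the other gives q_K = 52 and q_D = 238/3.
Price P = 369 - (3/2)·(394/3) = 172.
Drake's profit: (172 - 53)·(238/3) = 9440.6667.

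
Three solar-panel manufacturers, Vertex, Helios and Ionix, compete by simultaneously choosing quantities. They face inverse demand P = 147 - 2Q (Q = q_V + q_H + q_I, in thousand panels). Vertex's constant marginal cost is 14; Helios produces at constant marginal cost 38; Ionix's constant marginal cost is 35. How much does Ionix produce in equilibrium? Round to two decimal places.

11.75

Vertex's profit: π_V = (147 - 2Q)q_V - (14q_V). Setting ∂π_V/∂q_V = 0: 133 - 4q_V - 2(q_H + q_I) = 0.
Helios's profit: π_H = (147 - 2Q)q_H - (38q_H). Setting ∂π_H/∂q_H = 0: 109 - 4q_H - 2(q_V + q_I) = 0.
Ionix's profit: π_I = (147 - 2Q)q_I - (35q_I). Setting ∂π_I/∂q_I = 0: 112 - 4q_I - 2(q_V + q_H) = 0.
Summing all 3 equations gives 354 − 8Q = 0, hence Q = 177/4.
Back-substituting: q_V = (133 − 177/2)/2 = 89/4, q_H = (109 − 177/2)/2 = 41/4, q_I = (112 − 177/2)/2 = 47/4.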